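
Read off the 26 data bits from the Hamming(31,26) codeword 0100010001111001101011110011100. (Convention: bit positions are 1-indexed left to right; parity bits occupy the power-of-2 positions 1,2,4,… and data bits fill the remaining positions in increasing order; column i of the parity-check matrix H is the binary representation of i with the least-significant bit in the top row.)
Parity bits occupy power-of-2 positions; data bits are at positions {3,5,6,7,9,10,11,12,13,14,15,17,18,19,20,21,22,23,24,25,26,27,28,29,30,31} (1-indexed).
Extract: c[3]=0 c[5]=0 c[6]=1 c[7]=0 c[9]=0 c[10]=1 c[11]=1 c[12]=1 c[13]=1 c[14]=0 c[15]=0 c[17]=1 c[18]=0 c[19]=1 c[20]=0 c[21]=1 c[22]=1 c[23]=1 c[24]=1 c[25]=0 c[26]=0 c[27]=1 c[28]=1 c[29]=1 c[30]=0 c[31]=0
Data = 00100111100101011110011100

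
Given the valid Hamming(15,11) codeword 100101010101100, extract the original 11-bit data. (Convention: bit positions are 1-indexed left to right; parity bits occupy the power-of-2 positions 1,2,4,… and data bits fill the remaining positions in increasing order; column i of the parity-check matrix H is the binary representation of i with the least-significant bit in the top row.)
Parity bits occupy power-of-2 positions; data bits are at positions {3,5,6,7,9,10,11,12,13,14,15} (1-indexed).
Extract: c[3]=0 c[5]=0 c[6]=1 c[7]=0 c[9]=0 c[10]=1 c[11]=0 c[12]=1 c[13]=1 c[14]=0 c[15]=0
Data = 00100101100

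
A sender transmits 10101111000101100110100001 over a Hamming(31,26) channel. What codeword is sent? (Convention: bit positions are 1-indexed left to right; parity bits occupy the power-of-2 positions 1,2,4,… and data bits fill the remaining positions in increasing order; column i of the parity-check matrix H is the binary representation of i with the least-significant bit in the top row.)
Codeword c = d · G (mod 2), d = 10101111000101100110100001:
  c[0] = d·G[:,0] = (10101111000101100110100001)·(11011010101101010101010101) mod 2 = 1+0+0+0+1+0+1+0+0+0+0+1+0+1+0+0+0+1+0+0+0+0+0+0+0+1 mod 2 = 1
  c[1] = d·G[:,1] = (10101111000101100110100001)·(10110110011011001100110011) mod 2 = 1+0+1+0+0+1+1+0+0+0+0+0+0+1+0+0+0+1+0+0+1+0+0+0+0+1 mod 2 = 0
  c[2] = d·G[:,2] = (10101111000101100110100001)·(10000000000000000000000000) mod 2 = 1+0+0+0+0+0+0+0+0+0+0+0+0+0+0+0+0+0+0+0+0+0+0+0+0+0 mod 2 = 1
  c[3] = d·G[:,3] = (10101111000101100110100001)·(01110001111000111100001111) mod 2 = 0+0+1+0+0+0+0+1+0+0+0+0+0+0+1+0+0+1+0+0+0+0+0+0+0+1 mod 2 = 1
  c[4] = d·G[:,4] = (10101111000101100110100001)·(01000000000000000000000000) mod 2 = 0+0+0+0+0+0+0+0+0+0+0+0+0+0+0+0+0+0+0+0+0+0+0+0+0+0 mod 2 = 0
  c[5] = d·G[:,5] = (10101111000101100110100001)·(00100000000000000000000000) mod 2 = 0+0+1+0+0+0+0+0+0+0+0+0+0+0+0+0+0+0+0+0+0+0+0+0+0+0 mod 2 = 1
  c[6] = d·G[:,6] = (10101111000101100110100001)·(00010000000000000000000000) mod 2 = 0+0+0+0+0+0+0+0+0+0+0+0+0+0+0+0+0+0+0+0+0+0+0+0+0+0 mod 2 = 0
  c[7] = d·G[:,7] = (10101111000101100110100001)·(00001111111000000011111111) mod 2 = 0+0+0+0+1+1+1+1+0+0+0+0+0+0+0+0+0+0+1+0+1+0+0+0+0+1 mod 2 = 1
  c[8] = d·G[:,8] = (10101111000101100110100001)·(00001000000000000000000000) mod 2 = 0+0+0+0+1+0+0+0+0+0+0+0+0+0+0+0+0+0+0+0+0+0+0+0+0+0 mod 2 = 1
  c[9] = d·G[:,9] = (10101111000101100110100001)·(00000100000000000000000000) mod 2 = 0+0+0+0+0+1+0+0+0+0+0+0+0+0+0+0+0+0+0+0+0+0+0+0+0+0 mod 2 = 1
  c[10] = d·G[:,10] = (10101111000101100110100001)·(00000010000000000000000000) mod 2 = 0+0+0+0+0+0+1+0+0+0+0+0+0+0+0+0+0+0+0+0+0+0+0+0+0+0 mod 2 = 1
  c[11] = d·G[:,11] = (10101111000101100110100001)·(00000001000000000000000000) mod 2 = 0+0+0+0+0+0+0+1+0+0+0+0+0+0+0+0+0+0+0+0+0+0+0+0+0+0 mod 2 = 1
  c[12] = d·G[:,12] = (10101111000101100110100001)·(00000000100000000000000000) mod 2 = 0+0+0+0+0+0+0+0+0+0+0+0+0+0+0+0+0+0+0+0+0+0+0+0+0+0 mod 2 = 0
  c[13] = d·G[:,13] = (10101111000101100110100001)·(00000000010000000000000000) mod 2 = 0+0+0+0+0+0+0+0+0+0+0+0+0+0+0+0+0+0+0+0+0+0+0+0+0+0 mod 2 = 0
  c[14] = d·G[:,14] = (10101111000101100110100001)·(00000000001000000000000000) mod 2 = 0+0+0+0+0+0+0+0+0+0+0+0+0+0+0+0+0+0+0+0+0+0+0+0+0+0 mod 2 = 0
  c[15] = d·G[:,15] = (10101111000101100110100001)·(00000000000111111111111111) mod 2 = 0+0+0+0+0+0+0+0+0+0+0+1+0+1+1+0+0+1+1+0+1+0+0+0+0+1 mod 2 = 1
  c[16] = d·G[:,16] = (10101111000101100110100001)·(00000000000100000000000000) mod 2 = 0+0+0+0+0+0+0+0+0+0+0+1+0+0+0+0+0+0+0+0+0+0+0+0+0+0 mod 2 = 1
  c[17] = d·G[:,17] = (10101111000101100110100001)·(00000000000010000000000000) mod 2 = 0+0+0+0+0+0+0+0+0+0+0+0+0+0+0+0+0+0+0+0+0+0+0+0+0+0 mod 2 = 0
  c[18] = d·G[:,18] = (10101111000101100110100001)·(00000000000001000000000000) mod 2 = 0+0+0+0+0+0+0+0+0+0+0+0+0+1+0+0+0+0+0+0+0+0+0+0+0+0 mod 2 = 1
  c[19] = d·G[:,19] = (10101111000101100110100001)·(00000000000000100000000000) mod 2 = 0+0+0+0+0+0+0+0+0+0+0+0+0+0+1+0+0+0+0+0+0+0+0+0+0+0 mod 2 = 1
  c[20] = d·G[:,20] = (10101111000101100110100001)·(00000000000000010000000000) mod 2 = 0+0+0+0+0+0+0+0+0+0+0+0+0+0+0+0+0+0+0+0+0+0+0+0+0+0 mod 2 = 0
  c[21] = d·G[:,21] = (10101111000101100110100001)·(00000000000000001000000000) mod 2 = 0+0+0+0+0+0+0+0+0+0+0+0+0+0+0+0+0+0+0+0+0+0+0+0+0+0 mod 2 = 0
  c[22] = d·G[:,22] = (10101111000101100110100001)·(00000000000000000100000000) mod 2 = 0+0+0+0+0+0+0+0+0+0+0+0+0+0+0+0+0+1+0+0+0+0+0+0+0+0 mod 2 = 1
  c[23] = d·G[:,23] = (10101111000101100110100001)·(00000000000000000010000000) mod 2 = 0+0+0+0+0+0+0+0+0+0+0+0+0+0+0+0+0+0+1+0+0+0+0+0+0+0 mod 2 = 1
  c[24] = d·G[:,24] = (10101111000101100110100001)·(00000000000000000001000000) mod 2 = 0+0+0+0+0+0+0+0+0+0+0+0+0+0+0+0+0+0+0+0+0+0+0+0+0+0 mod 2 = 0
  c[25] = d·G[:,25] = (10101111000101100110100001)·(00000000000000000000100000) mod 2 = 0+0+0+0+0+0+0+0+0+0+0+0+0+0+0+0+0+0+0+0+1+0+0+0+0+0 mod 2 = 1
  c[26] = d·G[:,26] = (10101111000101100110100001)·(00000000000000000000010000) mod 2 = 0+0+0+0+0+0+0+0+0+0+0+0+0+0+0+0+0+0+0+0+0+0+0+0+0+0 mod 2 = 0
  c[27] = d·G[:,27] = (10101111000101100110100001)·(00000000000000000000001000) mod 2 = 0+0+0+0+0+0+0+0+0+0+0+0+0+0+0+0+0+0+0+0+0+0+0+0+0+0 mod 2 = 0
  c[28] = d·G[:,28] = (10101111000101100110100001)·(00000000000000000000000100) mod 2 = 0+0+0+0+0+0+0+0+0+0+0+0+0+0+0+0+0+0+0+0+0+0+0+0+0+0 mod 2 = 0
  c[29] = d·G[:,29] = (10101111000101100110100001)·(00000000000000000000000010) mod 2 = 0+0+0+0+0+0+0+0+0+0+0+0+0+0+0+0+0+0+0+0+0+0+0+0+0+0 mod 2 = 0
  c[30] = d·G[:,30] = (10101111000101100110100001)·(00000000000000000000000001) mod 2 = 0+0+0+0+0+0+0+0+0+0+0+0+0+0+0+0+0+0+0+0+0+0+0+0+0+1 mod 2 = 1
Codeword = 1011010111110001101100110100001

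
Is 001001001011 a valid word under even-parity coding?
Sum of all bits: 0+0+1+0+0+1+0+0+1+0+1+1 = 5; 5 mod 2 = 1. Result is 1 → parity error detected.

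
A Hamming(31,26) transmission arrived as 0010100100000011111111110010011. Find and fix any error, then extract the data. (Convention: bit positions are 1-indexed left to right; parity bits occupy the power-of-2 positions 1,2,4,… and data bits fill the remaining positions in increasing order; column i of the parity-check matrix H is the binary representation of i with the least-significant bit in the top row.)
Syndrome s = H · r^T (mod 2), r = 0010100100000011111111110010011:
  s[0] = (1010101010101010101010101010101)·(0010100100000011111111110010011) mod 2 = 0+0+1+0+1+0+0+0+0+0+0+0+0+0+1+0+1+0+1+0+1+0+1+0+0+0+1+0+0+0+1 mod 2 = 1
  s[1] = (0110011001100110011001100110011)·(0010100100000011111111110010011) mod 2 = 0+0+1+0+0+0+0+0+0+0+0+0+0+0+1+0+0+1+1+0+0+1+1+0+0+0+1+0+0+1+1 mod 2 = 1
  s[2] = (0001111000011110000111100001111)·(0010100100000011111111110010011) mod 2 = 0+0+0+0+1+0+0+0+0+0+0+0+0+0+1+0+0+0+0+1+1+1+1+0+0+0+0+0+0+1+1 mod 2 = 0
  s[3] = (0000000111111110000000011111111)·(0010100100000011111111110010011) mod 2 = 0+0+0+0+0+0+0+1+0+0+0+0+0+0+1+0+0+0+0+0+0+0+0+1+0+0+1+0+0+1+1 mod 2 = 0
  s[4] = (0000000000000001111111111111111)·(0010100100000011111111110010011) mod 2 = 0+0+0+0+0+0+0+0+0+0+0+0+0+0+0+1+1+1+1+1+1+1+1+1+0+0+1+0+0+1+1 mod 2 = 0
Syndrome = 11000
Column 3 of H equals this syndrome → error at bit 3 (1-indexed).
Flip bit 3: 0010100100000011111111110010011 → 0000100100000011111111110010011
Extract data bits at positions {3,5,6,7,9,10,11,12,13,14,15,17,18,19,20,21,22,23,24,25,26,27,28,29,30,31}: 01000000001111111110010011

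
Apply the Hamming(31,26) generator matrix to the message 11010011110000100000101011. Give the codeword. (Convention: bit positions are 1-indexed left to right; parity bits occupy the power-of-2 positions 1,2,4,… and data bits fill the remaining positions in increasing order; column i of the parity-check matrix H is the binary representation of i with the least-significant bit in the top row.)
Codeword c = d · G (mod 2), d = 11010011110000100000101011:
  c[0] = d·G[:,0] = (11010011110000100000101011)·(11011010101101010101010101) mod 2 = 1+1+0+1+0+0+1+0+1+0+0+0+0+0+0+0+0+0+0+0+0+0+0+0+0+1 mod 2 = 0
  c[1] = d·G[:,1] = (11010011110000100000101011)·(10110110011011001100110011) mod 2 = 1+0+0+1+0+0+1+0+0+1+0+0+0+0+0+0+0+0+0+0+1+0+0+0+1+1 mod 2 = 1
  c[2] = d·G[:,2] = (11010011110000100000101011)·(10000000000000000000000000) mod 2 = 1+0+0+0+0+0+0+0+0+0+0+0+0+0+0+0+0+0+0+0+0+0+0+0+0+0 mod 2 = 1
  c[3] = d·G[:,3] = (11010011110000100000101011)·(01110001111000111100001111) mod 2 = 0+1+0+1+0+0+0+1+1+1+0+0+0+0+1+0+0+0+0+0+0+0+1+0+1+1 mod 2 = 1
  c[4] = d·G[:,4] = (11010011110000100000101011)·(01000000000000000000000000) mod 2 = 0+1+0+0+0+0+0+0+0+0+0+0+0+0+0+0+0+0+0+0+0+0+0+0+0+0 mod 2 = 1
  c[5] = d·G[:,5] = (11010011110000100000101011)·(00100000000000000000000000) mod 2 = 0+0+0+0+0+0+0+0+0+0+0+0+0+0+0+0+0+0+0+0+0+0+0+0+0+0 mod 2 = 0
  c[6] = d·G[:,6] = (11010011110000100000101011)·(00010000000000000000000000) mod 2 = 0+0+0+1+0+0+0+0+0+0+0+0+0+0+0+0+0+0+0+0+0+0+0+0+0+0 mod 2 = 1
  c[7] = d·G[:,7] = (11010011110000100000101011)·(00001111111000000011111111) mod 2 = 0+0+0+0+0+0+1+1+1+1+0+0+0+0+0+0+0+0+0+0+1+0+1+0+1+1 mod 2 = 0
  c[8] = d·G[:,8] = (11010011110000100000101011)·(00001000000000000000000000) mod 2 = 0+0+0+0+0+0+0+0+0+0+0+0+0+0+0+0+0+0+0+0+0+0+0+0+0+0 mod 2 = 0
  c[9] = d·G[:,9] = (11010011110000100000101011)·(00000100000000000000000000) mod 2 = 0+0+0+0+0+0+0+0+0+0+0+0+0+0+0+0+0+0+0+0+0+0+0+0+0+0 mod 2 = 0
  c[10] = d·G[:,10] = (11010011110000100000101011)·(00000010000000000000000000) mod 2 = 0+0+0+0+0+0+1+0+0+0+0+0+0+0+0+0+0+0+0+0+0+0+0+0+0+0 mod 2 = 1
  c[11] = d·G[:,11] = (11010011110000100000101011)·(00000001000000000000000000) mod 2 = 0+0+0+0+0+0+0+1+0+0+0+0+0+0+0+0+0+0+0+0+0+0+0+0+0+0 mod 2 = 1
  c[12] = d·G[:,12] = (11010011110000100000101011)·(00000000100000000000000000) mod 2 = 0+0+0+0+0+0+0+0+1+0+0+0+0+0+0+0+0+0+0+0+0+0+0+0+0+0 mod 2 = 1
  c[13] = d·G[:,13] = (11010011110000100000101011)·(00000000010000000000000000) mod 2 = 0+0+0+0+0+0+0+0+0+1+0+0+0+0+0+0+0+0+0+0+0+0+0+0+0+0 mod 2 = 1
  c[14] = d·G[:,14] = (11010011110000100000101011)·(00000000001000000000000000) mod 2 = 0+0+0+0+0+0+0+0+0+0+0+0+0+0+0+0+0+0+0+0+0+0+0+0+0+0 mod 2 = 0
  c[15] = d·G[:,15] = (11010011110000100000101011)·(00000000000111111111111111) mod 2 = 0+0+0+0+0+0+0+0+0+0+0+0+0+0+1+0+0+0+0+0+1+0+1+0+1+1 mod 2 = 1
  c[16] = d·G[:,16] = (11010011110000100000101011)·(00000000000100000000000000) mod 2 = 0+0+0+0+0+0+0+0+0+0+0+0+0+0+0+0+0+0+0+0+0+0+0+0+0+0 mod 2 = 0
  c[17] = d·G[:,17] = (11010011110000100000101011)·(00000000000010000000000000) mod 2 = 0+0+0+0+0+0+0+0+0+0+0+0+0+0+0+0+0+0+0+0+0+0+0+0+0+0 mod 2 = 0
  c[18] = d·G[:,18] = (11010011110000100000101011)·(00000000000001000000000000) mod 2 = 0+0+0+0+0+0+0+0+0+0+0+0+0+0+0+0+0+0+0+0+0+0+0+0+0+0 mod 2 = 0
  c[19] = d·G[:,19] = (11010011110000100000101011)·(00000000000000100000000000) mod 2 = 0+0+0+0+0+0+0+0+0+0+0+0+0+0+1+0+0+0+0+0+0+0+0+0+0+0 mod 2 = 1
  c[20] = d·G[:,20] = (11010011110000100000101011)·(00000000000000010000000000) mod 2 = 0+0+0+0+0+0+0+0+0+0+0+0+0+0+0+0+0+0+0+0+0+0+0+0+0+0 mod 2 = 0
  c[21] = d·G[:,21] = (11010011110000100000101011)·(00000000000000001000000000) mod 2 = 0+0+0+0+0+0+0+0+0+0+0+0+0+0+0+0+0+0+0+0+0+0+0+0+0+0 mod 2 = 0
  c[22] = d·G[:,22] = (11010011110000100000101011)·(00000000000000000100000000) mod 2 = 0+0+0+0+0+0+0+0+0+0+0+0+0+0+0+0+0+0+0+0+0+0+0+0+0+0 mod 2 = 0
  c[23] = d·G[:,23] = (11010011110000100000101011)·(00000000000000000010000000) mod 2 = 0+0+0+0+0+0+0+0+0+0+0+0+0+0+0+0+0+0+0+0+0+0+0+0+0+0 mod 2 = 0
  c[24] = d·G[:,24] = (11010011110000100000101011)·(00000000000000000001000000) mod 2 = 0+0+0+0+0+0+0+0+0+0+0+0+0+0+0+0+0+0+0+0+0+0+0+0+0+0 mod 2 = 0
  c[25] = d·G[:,25] = (11010011110000100000101011)·(00000000000000000000100000) mod 2 = 0+0+0+0+0+0+0+0+0+0+0+0+0+0+0+0+0+0+0+0+1+0+0+0+0+0 mod 2 = 1
  c[26] = d·G[:,26] = (11010011110000100000101011)·(00000000000000000000010000) mod 2 = 0+0+0+0+0+0+0+0+0+0+0+0+0+0+0+0+0+0+0+0+0+0+0+0+0+0 mod 2 = 0
  c[27] = d·G[:,27] = (11010011110000100000101011)·(00000000000000000000001000) mod 2 = 0+0+0+0+0+0+0+0+0+0+0+0+0+0+0+0+0+0+0+0+0+0+1+0+0+0 mod 2 = 1
  c[28] = d·G[:,28] = (11010011110000100000101011)·(00000000000000000000000100) mod 2 = 0+0+0+0+0+0+0+0+0+0+0+0+0+0+0+0+0+0+0+0+0+0+0+0+0+0 mod 2 = 0
  c[29] = d·G[:,29] = (11010011110000100000101011)·(00000000000000000000000010) mod 2 = 0+0+0+0+0+0+0+0+0+0+0+0+0+0+0+0+0+0+0+0+0+0+0+0+1+0 mod 2 = 1
  c[30] = d·G[:,30] = (11010011110000100000101011)·(00000000000000000000000001) mod 2 = 0+0+0+0+0+0+0+0+0+0+0+0+0+0+0+0+0+0+0+0+0+0+0+0+0+1 mod 2 = 1
Codeword = 0111101000111101000100000101011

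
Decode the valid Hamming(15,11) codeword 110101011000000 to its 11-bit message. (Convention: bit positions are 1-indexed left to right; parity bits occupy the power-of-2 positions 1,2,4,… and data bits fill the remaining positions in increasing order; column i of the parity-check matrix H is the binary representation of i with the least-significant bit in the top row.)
Parity bits occupy power-of-2 positions; data bits are at positions {3,5,6,7,9,10,11,12,13,14,15} (1-indexed).
Extract: c[3]=0 c[5]=0 c[6]=1 c[7]=0 c[9]=1 c[10]=0 c[11]=0 c[12]=0 c[13]=0 c[14]=0 c[15]=0
Data = 00101000000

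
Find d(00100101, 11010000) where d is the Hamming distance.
XOR = 11110101, count of 1s = 6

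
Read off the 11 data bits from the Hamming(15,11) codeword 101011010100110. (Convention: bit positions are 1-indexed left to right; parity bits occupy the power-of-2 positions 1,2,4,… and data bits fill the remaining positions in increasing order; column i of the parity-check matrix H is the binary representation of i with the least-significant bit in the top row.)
Parity bits occupy power-of-2 positions; data bits are at positions {3,5,6,7,9,10,11,12,13,14,15} (1-indexed).
Extract: c[3]=1 c[5]=1 c[6]=1 c[7]=0 c[9]=0 c[10]=1 c[11]=0 c[12]=0 c[13]=1 c[14]=1 c[15]=0
Data = 11100100110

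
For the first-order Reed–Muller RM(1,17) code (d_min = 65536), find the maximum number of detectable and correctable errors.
Detection only: up to d_min − 1 = 65535 errors.
Correction: up to ⌊(d_min − 1)/2⌋ = ⌊65535/2⌋ = 32767 errors.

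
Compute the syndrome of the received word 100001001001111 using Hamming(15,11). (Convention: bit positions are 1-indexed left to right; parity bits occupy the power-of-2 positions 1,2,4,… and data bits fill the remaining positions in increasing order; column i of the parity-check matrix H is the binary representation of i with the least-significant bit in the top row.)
Syndrome s = H · r^T (mod 2), r = 100001001001111:
  s[0] = (101010101010101)·(100001001001111) mod 2 = 1+0+0+0+0+0+0+0+1+0+0+0+1+0+1 mod 2 = 0
  s[1] = (011001100110011)·(100001001001111) mod 2 = 0+0+0+0+0+1+0+0+0+0+0+0+0+1+1 mod 2 = 1
  s[2] = (000111100001111)·(100001001001111) mod 2 = 0+0+0+0+0+1+0+0+0+0+0+1+1+1+1 mod 2 = 1
  s[3] = (000000011111111)·(100001001001111) mod 2 = 0+0+0+0+0+0+0+0+1+0+0+1+1+1+1 mod 2 = 1
Syndrome = 0111
Non-zero syndrome: error at position 14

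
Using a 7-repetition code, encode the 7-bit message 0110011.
Repeat each bit 7× and concatenate:
0→0000000  1→1111111  1→1111111  0→0000000  0→0000000  1→1111111  1→1111111
Codeword = 0000000111111111111110000000000000011111111111111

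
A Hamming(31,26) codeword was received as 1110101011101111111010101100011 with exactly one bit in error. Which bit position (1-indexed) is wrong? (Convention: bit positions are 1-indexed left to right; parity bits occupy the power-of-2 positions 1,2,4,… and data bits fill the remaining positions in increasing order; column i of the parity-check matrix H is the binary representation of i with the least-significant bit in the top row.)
Syndrome s = H · r^T (mod 2), r = 1110101011101111111010101100011:
  s[0] = (1010101010101010101010101010101)·(1110101011101111111010101100011) mod 2 = 1+0+1+0+1+0+1+0+1+0+1+0+1+0+1+0+1+0+1+0+1+0+1+0+1+0+0+0+0+0+1 mod 2 = 0
  s[1] = (0110011001100110011001100110011)·(1110101011101111111010101100011) mod 2 = 0+1+1+0+0+0+1+0+0+1+1+0+0+1+1+0+0+1+1+0+0+0+1+0+0+1+0+0+0+1+1 mod 2 = 1
  s[2] = (0001111000011110000111100001111)·(1110101011101111111010101100011) mod 2 = 0+0+0+0+1+0+1+0+0+0+0+0+1+1+1+0+0+0+0+0+1+0+1+0+0+0+0+0+0+1+1 mod 2 = 1
  s[3] = (0000000111111110000000011111111)·(1110101011101111111010101100011) mod 2 = 0+0+0+0+0+0+0+0+1+1+1+0+1+1+1+0+0+0+0+0+0+0+0+0+1+1+0+0+0+1+1 mod 2 = 0
  s[4] = (0000000000000001111111111111111)·(1110101011101111111010101100011) mod 2 = 0+0+0+0+0+0+0+0+0+0+0+0+0+0+0+1+1+1+1+0+1+0+1+0+1+1+0+0+0+1+1 mod 2 = 0
Syndrome = 01100
Column i of H is the binary representation of i, so the syndrome is the binary index of the flipped bit.
Read s = 01100 with s[0] as LSB: 0·2^0 + 1·2^1 + 1·2^2 + 0·2^3 + 0·2^4 = 6.
Error is at bit position 6.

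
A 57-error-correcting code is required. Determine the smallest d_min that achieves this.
Correcting t errors requires d_min ≥ 2t + 1 = 2·57 + 1 = 115.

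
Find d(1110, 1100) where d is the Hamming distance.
XOR = 0010, count of 1s = 1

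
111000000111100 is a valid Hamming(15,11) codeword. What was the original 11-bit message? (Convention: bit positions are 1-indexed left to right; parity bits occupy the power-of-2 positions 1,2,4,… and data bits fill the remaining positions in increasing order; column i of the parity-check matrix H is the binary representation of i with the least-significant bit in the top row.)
Parity bits occupy power-of-2 positions; data bits are at positions {3,5,6,7,9,10,11,12,13,14,15} (1-indexed).
Extract: c[3]=1 c[5]=0 c[6]=0 c[7]=0 c[9]=0 c[10]=1 c[11]=1 c[12]=1 c[13]=1 c[14]=0 c[15]=0
Data = 10000111100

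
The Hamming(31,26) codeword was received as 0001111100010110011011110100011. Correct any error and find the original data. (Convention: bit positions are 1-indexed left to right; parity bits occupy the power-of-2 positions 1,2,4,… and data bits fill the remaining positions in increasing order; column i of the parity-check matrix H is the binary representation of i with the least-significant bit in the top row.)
Syndrome s = H · r^T (mod 2), r = 0001111100010110011011110100011:
  s[0] = (1010101010101010101010101010101)·(0001111100010110011011110100011) mod 2 = 0+0+0+0+1+0+1+0+0+0+0+0+0+0+1+0+0+0+1+0+1+0+1+0+0+0+0+0+0+0+1 mod 2 = 1
  s[1] = (0110011001100110011001100110011)·(0001111100010110011011110100011) mod 2 = 0+0+0+0+0+1+1+0+0+0+0+0+0+1+1+0+0+1+1+0+0+1+1+0+0+1+0+0+0+1+1 mod 2 = 1
  s[2] = (0001111000011110000111100001111)·(0001111100010110011011110100011) mod 2 = 0+0+0+1+1+1+1+0+0+0+0+1+0+1+1+0+0+0+0+0+1+1+1+0+0+0+0+0+0+1+1 mod 2 = 0
  s[3] = (0000000111111110000000011111111)·(0001111100010110011011110100011) mod 2 = 0+0+0+0+0+0+0+1+0+0+0+1+0+1+1+0+0+0+0+0+0+0+0+1+0+1+0+0+0+1+1 mod 2 = 0
  s[4] = (0000000000000001111111111111111)·(0001111100010110011011110100011) mod 2 = 0+0+0+0+0+0+0+0+0+0+0+0+0+0+0+0+0+1+1+0+1+1+1+1+0+1+0+0+0+1+1 mod 2 = 1
Syndrome = 11001
Column 19 of H equals this syndrome → error at bit 19 (1-indexed).
Flip bit 19: 0001111100010110011011110100011 → 0001111100010110010011110100011
Extract data bits at positions {3,5,6,7,9,10,11,12,13,14,15,17,18,19,20,21,22,23,24,25,26,27,28,29,30,31}: 01110001011010011110100011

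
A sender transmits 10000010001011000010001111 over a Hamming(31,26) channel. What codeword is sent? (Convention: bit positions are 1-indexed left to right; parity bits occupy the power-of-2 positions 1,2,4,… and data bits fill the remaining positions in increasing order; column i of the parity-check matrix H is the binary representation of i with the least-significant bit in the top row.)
Codeword c = d · G (mod 2), d = 10000010001011000010001111:
  c[0] = d·G[:,0] = (10000010001011000010001111)·(11011010101101010101010101) mod 2 = 1+0+0+0+0+0+1+0+0+0+1+0+0+1+0+0+0+0+0+0+0+0+0+1+0+1 mod 2 = 0
  c[1] = d·G[:,1] = (10000010001011000010001111)·(10110110011011001100110011) mod 2 = 1+0+0+0+0+0+1+0+0+0+1+0+1+1+0+0+0+0+0+0+0+0+0+0+1+1 mod 2 = 1
  c[2] = d·G[:,2] = (10000010001011000010001111)·(10000000000000000000000000) mod 2 = 1+0+0+0+0+0+0+0+0+0+0+0+0+0+0+0+0+0+0+0+0+0+0+0+0+0 mod 2 = 1
  c[3] = d·G[:,3] = (10000010001011000010001111)·(01110001111000111100001111) mod 2 = 0+0+0+0+0+0+0+0+0+0+1+0+0+0+0+0+0+0+0+0+0+0+1+1+1+1 mod 2 = 1
  c[4] = d·G[:,4] = (10000010001011000010001111)·(01000000000000000000000000) mod 2 = 0+0+0+0+0+0+0+0+0+0+0+0+0+0+0+0+0+0+0+0+0+0+0+0+0+0 mod 2 = 0
  c[5] = d·G[:,5] = (10000010001011000010001111)·(00100000000000000000000000) mod 2 = 0+0+0+0+0+0+0+0+0+0+0+0+0+0+0+0+0+0+0+0+0+0+0+0+0+0 mod 2 = 0
  c[6] = d·G[:,6] = (10000010001011000010001111)·(00010000000000000000000000) mod 2 = 0+0+0+0+0+0+0+0+0+0+0+0+0+0+0+0+0+0+0+0+0+0+0+0+0+0 mod 2 = 0
  c[7] = d·G[:,7] = (10000010001011000010001111)·(00001111111000000011111111) mod 2 = 0+0+0+0+0+0+1+0+0+0+1+0+0+0+0+0+0+0+1+0+0+0+1+1+1+1 mod 2 = 1
  c[8] = d·G[:,8] = (10000010001011000010001111)·(00001000000000000000000000) mod 2 = 0+0+0+0+0+0+0+0+0+0+0+0+0+0+0+0+0+0+0+0+0+0+0+0+0+0 mod 2 = 0
  c[9] = d·G[:,9] = (10000010001011000010001111)·(00000100000000000000000000) mod 2 = 0+0+0+0+0+0+0+0+0+0+0+0+0+0+0+0+0+0+0+0+0+0+0+0+0+0 mod 2 = 0
  c[10] = d·G[:,10] = (10000010001011000010001111)·(00000010000000000000000000) mod 2 = 0+0+0+0+0+0+1+0+0+0+0+0+0+0+0+0+0+0+0+0+0+0+0+0+0+0 mod 2 = 1
  c[11] = d·G[:,11] = (10000010001011000010001111)·(00000001000000000000000000) mod 2 = 0+0+0+0+0+0+0+0+0+0+0+0+0+0+0+0+0+0+0+0+0+0+0+0+0+0 mod 2 = 0
  c[12] = d·G[:,12] = (10000010001011000010001111)·(00000000100000000000000000) mod 2 = 0+0+0+0+0+0+0+0+0+0+0+0+0+0+0+0+0+0+0+0+0+0+0+0+0+0 mod 2 = 0
  c[13] = d·G[:,13] = (10000010001011000010001111)·(00000000010000000000000000) mod 2 = 0+0+0+0+0+0+0+0+0+0+0+0+0+0+0+0+0+0+0+0+0+0+0+0+0+0 mod 2 = 0
  c[14] = d·G[:,14] = (10000010001011000010001111)·(00000000001000000000000000) mod 2 = 0+0+0+0+0+0+0+0+0+0+1+0+0+0+0+0+0+0+0+0+0+0+0+0+0+0 mod 2 = 1
  c[15] = d·G[:,15] = (10000010001011000010001111)·(00000000000111111111111111) mod 2 = 0+0+0+0+0+0+0+0+0+0+0+0+1+1+0+0+0+0+1+0+0+0+1+1+1+1 mod 2 = 1
  c[16] = d·G[:,16] = (10000010001011000010001111)·(00000000000100000000000000) mod 2 = 0+0+0+0+0+0+0+0+0+0+0+0+0+0+0+0+0+0+0+0+0+0+0+0+0+0 mod 2 = 0
  c[17] = d·G[:,17] = (10000010001011000010001111)·(00000000000010000000000000) mod 2 = 0+0+0+0+0+0+0+0+0+0+0+0+1+0+0+0+0+0+0+0+0+0+0+0+0+0 mod 2 = 1
  c[18] = d·G[:,18] = (10000010001011000010001111)·(00000000000001000000000000) mod 2 = 0+0+0+0+0+0+0+0+0+0+0+0+0+1+0+0+0+0+0+0+0+0+0+0+0+0 mod 2 = 1
  c[19] = d·G[:,19] = (10000010001011000010001111)·(00000000000000100000000000) mod 2 = 0+0+0+0+0+0+0+0+0+0+0+0+0+0+0+0+0+0+0+0+0+0+0+0+0+0 mod 2 = 0
  c[20] = d·G[:,20] = (10000010001011000010001111)·(00000000000000010000000000) mod 2 = 0+0+0+0+0+0+0+0+0+0+0+0+0+0+0+0+0+0+0+0+0+0+0+0+0+0 mod 2 = 0
  c[21] = d·G[:,21] = (10000010001011000010001111)·(00000000000000001000000000) mod 2 = 0+0+0+0+0+0+0+0+0+0+0+0+0+0+0+0+0+0+0+0+0+0+0+0+0+0 mod 2 = 0
  c[22] = d·G[:,22] = (10000010001011000010001111)·(00000000000000000100000000) mod 2 = 0+0+0+0+0+0+0+0+0+0+0+0+0+0+0+0+0+0+0+0+0+0+0+0+0+0 mod 2 = 0
  c[23] = d·G[:,23] = (10000010001011000010001111)·(00000000000000000010000000) mod 2 = 0+0+0+0+0+0+0+0+0+0+0+0+0+0+0+0+0+0+1+0+0+0+0+0+0+0 mod 2 = 1
  c[24] = d·G[:,24] = (10000010001011000010001111)·(00000000000000000001000000) mod 2 = 0+0+0+0+0+0+0+0+0+0+0+0+0+0+0+0+0+0+0+0+0+0+0+0+0+0 mod 2 = 0
  c[25] = d·G[:,25] = (10000010001011000010001111)·(00000000000000000000100000) mod 2 = 0+0+0+0+0+0+0+0+0+0+0+0+0+0+0+0+0+0+0+0+0+0+0+0+0+0 mod 2 = 0
  c[26] = d·G[:,26] = (10000010001011000010001111)·(00000000000000000000010000) mod 2 = 0+0+0+0+0+0+0+0+0+0+0+0+0+0+0+0+0+0+0+0+0+0+0+0+0+0 mod 2 = 0
  c[27] = d·G[:,27] = (10000010001011000010001111)·(00000000000000000000001000) mod 2 = 0+0+0+0+0+0+0+0+0+0+0+0+0+0+0+0+0+0+0+0+0+0+1+0+0+0 mod 2 = 1
  c[28] = d·G[:,28] = (10000010001011000010001111)·(00000000000000000000000100) mod 2 = 0+0+0+0+0+0+0+0+0+0+0+0+0+0+0+0+0+0+0+0+0+0+0+1+0+0 mod 2 = 1
  c[29] = d·G[:,29] = (10000010001011000010001111)·(00000000000000000000000010) mod 2 = 0+0+0+0+0+0+0+0+0+0+0+0+0+0+0+0+0+0+0+0+0+0+0+0+1+0 mod 2 = 1
  c[30] = d·G[:,30] = (10000010001011000010001111)·(00000000000000000000000001) mod 2 = 0+0+0+0+0+0+0+0+0+0+0+0+0+0+0+0+0+0+0+0+0+0+0+0+0+1 mod 2 = 1
Codeword = 0111000100100011011000010001111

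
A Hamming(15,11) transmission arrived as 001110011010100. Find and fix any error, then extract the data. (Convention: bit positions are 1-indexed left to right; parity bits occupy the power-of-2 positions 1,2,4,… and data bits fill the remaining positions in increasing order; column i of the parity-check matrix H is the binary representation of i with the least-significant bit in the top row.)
Syndrome s = H · r^T (mod 2), r = 001110011010100:
  s[0] = (101010101010101)·(001110011010100) mod 2 = 0+0+1+0+1+0+0+0+1+0+1+0+1+0+0 mod 2 = 1
  s[1] = (011001100110011)·(001110011010100) mod 2 = 0+0+1+0+0+0+0+0+0+0+1+0+0+0+0 mod 2 = 0
  s[2] = (000111100001111)·(001110011010100) mod 2 = 0+0+0+1+1+0+0+0+0+0+0+0+1+0+0 mod 2 = 1
  s[3] = (000000011111111)·(001110011010100) mod 2 = 0+0+0+0+0+0+0+1+1+0+1+0+1+0+0 mod 2 = 0
Syndrome = 1010
Column 5 of H equals this syndrome → error at bit 5 (1-indexed).
Flip bit 5: 001110011010100 → 001100011010100
Extract data bits at positions {3,5,6,7,9,10,11,12,13,14,15}: 10001010100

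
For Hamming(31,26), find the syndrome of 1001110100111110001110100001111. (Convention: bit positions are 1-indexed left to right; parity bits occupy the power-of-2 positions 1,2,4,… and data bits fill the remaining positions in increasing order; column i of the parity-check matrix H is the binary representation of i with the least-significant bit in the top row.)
Syndrome s = H · r^T (mod 2), r = 1001110100111110001110100001111:
  s[0] = (1010101010101010101010101010101)·(1001110100111110001110100001111) mod 2 = 1+0+0+0+1+0+0+0+0+0+1+0+1+0+1+0+0+0+1+0+1+0+1+0+0+0+0+0+1+0+1 mod 2 = 0
  s[1] = (0110011001100110011001100110011)·(1001110100111110001110100001111) mod 2 = 0+0+0+0+0+1+0+0+0+0+1+0+0+1+1+0+0+0+1+0+0+0+1+0+0+0+0+0+0+1+1 mod 2 = 0
  s[2] = (0001111000011110000111100001111)·(1001110100111110001110100001111) mod 2 = 0+0+0+1+1+1+0+0+0+0+0+1+1+1+1+0+0+0+0+1+1+0+1+0+0+0+0+1+1+1+1 mod 2 = 0
  s[3] = (0000000111111110000000011111111)·(1001110100111110001110100001111) mod 2 = 0+0+0+0+0+0+0+1+0+0+1+1+1+1+1+0+0+0+0+0+0+0+0+0+0+0+0+1+1+1+1 mod 2 = 0
  s[4] = (0000000000000001111111111111111)·(1001110100111110001110100001111) mod 2 = 0+0+0+0+0+0+0+0+0+0+0+0+0+0+0+0+0+0+1+1+1+0+1+0+0+0+0+1+1+1+1 mod 2 = 0
Syndrome = 00000
s = 0: no error detected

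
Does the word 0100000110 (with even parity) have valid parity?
Sum of all bits: 0+1+0+0+0+0+0+1+1+0 = 3; 3 mod 2 = 1. Result is 1 → parity error detected.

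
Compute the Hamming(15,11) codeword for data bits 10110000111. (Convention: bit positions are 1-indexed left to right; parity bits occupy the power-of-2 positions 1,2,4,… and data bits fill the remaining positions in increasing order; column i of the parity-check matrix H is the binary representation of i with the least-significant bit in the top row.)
Codeword c = d · G (mod 2), d = 10110000111:
  c[0] = d·G[:,0] = (10110000111)·(11011010101) mod 2 = 1+0+0+1+0+0+0+0+1+0+1 mod 2 = 0
  c[1] = d·G[:,1] = (10110000111)·(10110110011) mod 2 = 1+0+1+1+0+0+0+0+0+1+1 mod 2 = 1
  c[2] = d·G[:,2] = (10110000111)·(10000000000) mod 2 = 1+0+0+0+0+0+0+0+0+0+0 mod 2 = 1
  c[3] = d·G[:,3] = (10110000111)·(01110001111) mod 2 = 0+0+1+1+0+0+0+0+1+1+1 mod 2 = 1
  c[4] = d·G[:,4] = (10110000111)·(01000000000) mod 2 = 0+0+0+0+0+0+0+0+0+0+0 mod 2 = 0
  c[5] = d·G[:,5] = (10110000111)·(00100000000) mod 2 = 0+0+1+0+0+0+0+0+0+0+0 mod 2 = 1
  c[6] = d·G[:,6] = (10110000111)·(00010000000) mod 2 = 0+0+0+1+0+0+0+0+0+0+0 mod 2 = 1
  c[7] = d·G[:,7] = (10110000111)·(00001111111) mod 2 = 0+0+0+0+0+0+0+0+1+1+1 mod 2 = 1
  c[8] = d·G[:,8] = (10110000111)·(00001000000) mod 2 = 0+0+0+0+0+0+0+0+0+0+0 mod 2 = 0
  c[9] = d·G[:,9] = (10110000111)·(00000100000) mod 2 = 0+0+0+0+0+0+0+0+0+0+0 mod 2 = 0
  c[10] = d·G[:,10] = (10110000111)·(00000010000) mod 2 = 0+0+0+0+0+0+0+0+0+0+0 mod 2 = 0
  c[11] = d·G[:,11] = (10110000111)·(00000001000) mod 2 = 0+0+0+0+0+0+0+0+0+0+0 mod 2 = 0
  c[12] = d·G[:,12] = (10110000111)·(00000000100) mod 2 = 0+0+0+0+0+0+0+0+1+0+0 mod 2 = 1
  c[13] = d·G[:,13] = (10110000111)·(00000000010) mod 2 = 0+0+0+0+0+0+0+0+0+1+0 mod 2 = 1
  c[14] = d·G[:,14] = (10110000111)·(00000000001) mod 2 = 0+0+0+0+0+0+0+0+0+0+1 mod 2 = 1
Codeword = 011101110000111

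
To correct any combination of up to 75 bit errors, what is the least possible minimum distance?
Correcting t errors requires d_min ≥ 2t + 1 = 2·75 + 1 = 151.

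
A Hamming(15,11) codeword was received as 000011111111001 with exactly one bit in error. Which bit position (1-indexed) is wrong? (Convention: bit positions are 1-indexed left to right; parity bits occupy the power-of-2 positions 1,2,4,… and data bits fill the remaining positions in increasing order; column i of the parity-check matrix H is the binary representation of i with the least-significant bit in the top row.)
Syndrome s = H · r^T (mod 2), r = 000011111111001:
  s[0] = (101010101010101)·(000011111111001) mod 2 = 0+0+0+0+1+0+1+0+1+0+1+0+0+0+1 mod 2 = 1
  s[1] = (011001100110011)·(000011111111001) mod 2 = 0+0+0+0+0+1+1+0+0+1+1+0+0+0+1 mod 2 = 1
  s[2] = (000111100001111)·(000011111111001) mod 2 = 0+0+0+0+1+1+1+0+0+0+0+1+0+0+1 mod 2 = 1
  s[3] = (000000011111111)·(000011111111001) mod 2 = 0+0+0+0+0+0+0+1+1+1+1+1+0+0+1 mod 2 = 0
Syndrome = 1110
Column i of H is the binary representation of i, so the syndrome is the binary index of the flipped bit.
Read s = 1110 with s[0] as LSB: 1·2^0 + 1·2^1 + 1·2^2 + 0·2^3 = 7.
Error is at bit position 7.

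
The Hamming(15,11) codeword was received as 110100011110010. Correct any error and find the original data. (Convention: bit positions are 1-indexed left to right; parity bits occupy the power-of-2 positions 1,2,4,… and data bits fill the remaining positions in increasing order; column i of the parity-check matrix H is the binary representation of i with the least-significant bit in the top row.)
Syndrome s = H · r^T (mod 2), r = 110100011110010:
  s[0] = (101010101010101)·(110100011110010) mod 2 = 1+0+0+0+0+0+0+0+1+0+1+0+0+0+0 mod 2 = 1
  s[1] = (011001100110011)·(110100011110010) mod 2 = 0+1+0+0+0+0+0+0+0+1+1+0+0+1+0 mod 2 = 0
  s[2] = (000111100001111)·(110100011110010) mod 2 = 0+0+0+1+0+0+0+0+0+0+0+0+0+1+0 mod 2 = 0
  s[3] = (000000011111111)·(110100011110010) mod 2 = 0+0+0+0+0+0+0+1+1+1+1+0+0+1+0 mod 2 = 1
Syndrome = 1001
Column 9 of H equals this syndrome → error at bit 9 (1-indexed).
Flip bit 9: 110100011110010 → 110100010110010
Extract data bits at positions {3,5,6,7,9,10,11,12,13,14,15}: 00000110010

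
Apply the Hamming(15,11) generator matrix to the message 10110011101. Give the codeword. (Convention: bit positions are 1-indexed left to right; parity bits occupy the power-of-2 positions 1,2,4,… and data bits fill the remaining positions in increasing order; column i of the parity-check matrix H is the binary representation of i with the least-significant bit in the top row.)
Codeword c = d · G (mod 2), d = 10110011101:
  c[0] = d·G[:,0] = (10110011101)·(11011010101) mod 2 = 1+0+0+1+0+0+1+0+1+0+1 mod 2 = 1
  c[1] = d·G[:,1] = (10110011101)·(10110110011) mod 2 = 1+0+1+1+0+0+1+0+0+0+1 mod 2 = 1
  c[2] = d·G[:,2] = (10110011101)·(10000000000) mod 2 = 1+0+0+0+0+0+0+0+0+0+0 mod 2 = 1
  c[3] = d·G[:,3] = (10110011101)·(01110001111) mod 2 = 0+0+1+1+0+0+0+1+1+0+1 mod 2 = 1
  c[4] = d·G[:,4] = (10110011101)·(01000000000) mod 2 = 0+0+0+0+0+0+0+0+0+0+0 mod 2 = 0
  c[5] = d·G[:,5] = (10110011101)·(00100000000) mod 2 = 0+0+1+0+0+0+0+0+0+0+0 mod 2 = 1
  c[6] = d·G[:,6] = (10110011101)·(00010000000) mod 2 = 0+0+0+1+0+0+0+0+0+0+0 mod 2 = 1
  c[7] = d·G[:,7] = (10110011101)·(00001111111) mod 2 = 0+0+0+0+0+0+1+1+1+0+1 mod 2 = 0
  c[8] = d·G[:,8] = (10110011101)·(00001000000) mod 2 = 0+0+0+0+0+0+0+0+0+0+0 mod 2 = 0
  c[9] = d·G[:,9] = (10110011101)·(00000100000) mod 2 = 0+0+0+0+0+0+0+0+0+0+0 mod 2 = 0
  c[10] = d·G[:,10] = (10110011101)·(00000010000) mod 2 = 0+0+0+0+0+0+1+0+0+0+0 mod 2 = 1
  c[11] = d·G[:,11] = (10110011101)·(00000001000) mod 2 = 0+0+0+0+0+0+0+1+0+0+0 mod 2 = 1
  c[12] = d·G[:,12] = (10110011101)·(00000000100) mod 2 = 0+0+0+0+0+0+0+0+1+0+0 mod 2 = 1
  c[13] = d·G[:,13] = (10110011101)·(00000000010) mod 2 = 0+0+0+0+0+0+0+0+0+0+0 mod 2 = 0
  c[14] = d·G[:,14] = (10110011101)·(00000000001) mod 2 = 0+0+0+0+0+0+0+0+0+0+1 mod 2 = 1
Codeword = 111101100011101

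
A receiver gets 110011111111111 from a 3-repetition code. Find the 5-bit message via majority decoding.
Split into 3-bit blocks and majority-vote each:
  block 1 = 110: 2 ones, 1 zeros → 1
  block 2 = 011: 2 ones, 1 zeros → 1
  block 3 = 111: 3 ones, 0 zeros → 1
  block 4 = 111: 3 ones, 0 zeros → 1
  block 5 = 111: 3 ones, 0 zeros → 1
Decoded = 11111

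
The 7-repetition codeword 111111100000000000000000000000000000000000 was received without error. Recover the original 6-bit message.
Split into 7-bit blocks: 1111111 0000000 0000000 0000000 0000000 0000000
Data = 100000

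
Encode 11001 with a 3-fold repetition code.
Repeat each bit 3× and concatenate:
1→111  1→111  0→000  0→000  1→111
Codeword = 111111000000111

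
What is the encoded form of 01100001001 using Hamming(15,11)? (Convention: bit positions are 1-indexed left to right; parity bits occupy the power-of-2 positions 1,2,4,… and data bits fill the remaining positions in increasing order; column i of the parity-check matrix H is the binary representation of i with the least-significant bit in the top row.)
Codeword c = d · G (mod 2), d = 01100001001:
  c[0] = d·G[:,0] = (01100001001)·(11011010101) mod 2 = 0+1+0+0+0+0+0+0+0+0+1 mod 2 = 0
  c[1] = d·G[:,1] = (01100001001)·(10110110011) mod 2 = 0+0+1+0+0+0+0+0+0+0+1 mod 2 = 0
  c[2] = d·G[:,2] = (01100001001)·(10000000000) mod 2 = 0+0+0+0+0+0+0+0+0+0+0 mod 2 = 0
  c[3] = d·G[:,3] = (01100001001)·(01110001111) mod 2 = 0+1+1+0+0+0+0+1+0+0+1 mod 2 = 0
  c[4] = d·G[:,4] = (01100001001)·(01000000000) mod 2 = 0+1+0+0+0+0+0+0+0+0+0 mod 2 = 1
  c[5] = d·G[:,5] = (01100001001)·(00100000000) mod 2 = 0+0+1+0+0+0+0+0+0+0+0 mod 2 = 1
  c[6] = d·G[:,6] = (01100001001)·(00010000000) mod 2 = 0+0+0+0+0+0+0+0+0+0+0 mod 2 = 0
  c[7] = d·G[:,7] = (01100001001)·(00001111111) mod 2 = 0+0+0+0+0+0+0+1+0+0+1 mod 2 = 0
  c[8] = d·G[:,8] = (01100001001)·(00001000000) mod 2 = 0+0+0+0+0+0+0+0+0+0+0 mod 2 = 0
  c[9] = d·G[:,9] = (01100001001)·(00000100000) mod 2 = 0+0+0+0+0+0+0+0+0+0+0 mod 2 = 0
  c[10] = d·G[:,10] = (01100001001)·(00000010000) mod 2 = 0+0+0+0+0+0+0+0+0+0+0 mod 2 = 0
  c[11] = d·G[:,11] = (01100001001)·(00000001000) mod 2 = 0+0+0+0+0+0+0+1+0+0+0 mod 2 = 1
  c[12] = d·G[:,12] = (01100001001)·(00000000100) mod 2 = 0+0+0+0+0+0+0+0+0+0+0 mod 2 = 0
  c[13] = d·G[:,13] = (01100001001)·(00000000010) mod 2 = 0+0+0+0+0+0+0+0+0+0+0 mod 2 = 0
  c[14] = d·G[:,14] = (01100001001)·(00000000001) mod 2 = 0+0+0+0+0+0+0+0+0+0+1 mod 2 = 1
Codeword = 000011000001001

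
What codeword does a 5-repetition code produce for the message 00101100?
Repeat each bit 5× and concatenate:
0→00000  0→00000  1→11111  0→00000  1→11111  1→11111  0→00000  0→00000
Codeword = 0000000000111110000011111111110000000000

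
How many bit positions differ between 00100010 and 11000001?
XOR = 11100011, count of 1s = 5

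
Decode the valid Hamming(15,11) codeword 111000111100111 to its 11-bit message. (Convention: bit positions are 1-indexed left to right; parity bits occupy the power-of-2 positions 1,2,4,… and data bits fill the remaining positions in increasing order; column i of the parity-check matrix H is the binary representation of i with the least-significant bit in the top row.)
Parity bits occupy power-of-2 positions; data bits are at positions {3,5,6,7,9,10,11,12,13,14,15} (1-indexed).
Extract: c[3]=1 c[5]=0 c[6]=0 c[7]=1 c[9]=1 c[10]=1 c[11]=0 c[12]=0 c[13]=1 c[14]=1 c[15]=1
Data = 10011100111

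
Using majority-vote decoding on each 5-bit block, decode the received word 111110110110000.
Split into 5-bit blocks and majority-vote each:
  block 1 = 11111: 5 ones, 0 zeros → 1
  block 2 = 01101: 3 ones, 2 zeros → 1
  block 3 = 10000: 1 ones, 4 zeros → 0
Decoded = 110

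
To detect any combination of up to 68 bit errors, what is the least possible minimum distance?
Detecting e errors requires d_min ≥ e + 1 = 68 + 1 = 69.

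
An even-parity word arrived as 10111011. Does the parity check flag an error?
Sum of received bits: 1+0+1+1+1+0+1+1 = 6; 6 mod 2 = 0. Result is 0 → no error detected.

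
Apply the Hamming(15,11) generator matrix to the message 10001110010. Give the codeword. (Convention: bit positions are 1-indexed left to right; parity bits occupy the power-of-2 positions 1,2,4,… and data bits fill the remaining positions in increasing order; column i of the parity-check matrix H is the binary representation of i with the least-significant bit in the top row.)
Codeword c = d · G (mod 2), d = 10001110010:
  c[0] = d·G[:,0] = (10001110010)·(11011010101) mod 2 = 1+0+0+0+1+0+1+0+0+0+0 mod 2 = 1
  c[1] = d·G[:,1] = (10001110010)·(10110110011) mod 2 = 1+0+0+0+0+1+1+0+0+1+0 mod 2 = 0
  c[2] = d·G[:,2] = (10001110010)·(10000000000) mod 2 = 1+0+0+0+0+0+0+0+0+0+0 mod 2 = 1
  c[3] = d·G[:,3] = (10001110010)·(01110001111) mod 2 = 0+0+0+0+0+0+0+0+0+1+0 mod 2 = 1
  c[4] = d·G[:,4] = (10001110010)·(01000000000) mod 2 = 0+0+0+0+0+0+0+0+0+0+0 mod 2 = 0
  c[5] = d·G[:,5] = (10001110010)·(00100000000) mod 2 = 0+0+0+0+0+0+0+0+0+0+0 mod 2 = 0
  c[6] = d·G[:,6] = (10001110010)·(00010000000) mod 2 = 0+0+0+0+0+0+0+0+0+0+0 mod 2 = 0
  c[7] = d·G[:,7] = (10001110010)·(00001111111) mod 2 = 0+0+0+0+1+1+1+0+0+1+0 mod 2 = 0
  c[8] = d·G[:,8] = (10001110010)·(00001000000) mod 2 = 0+0+0+0+1+0+0+0+0+0+0 mod 2 = 1
  c[9] = d·G[:,9] = (10001110010)·(00000100000) mod 2 = 0+0+0+0+0+1+0+0+0+0+0 mod 2 = 1
  c[10] = d·G[:,10] = (10001110010)·(00000010000) mod 2 = 0+0+0+0+0+0+1+0+0+0+0 mod 2 = 1
  c[11] = d·G[:,11] = (10001110010)·(00000001000) mod 2 = 0+0+0+0+0+0+0+0+0+0+0 mod 2 = 0
  c[12] = d·G[:,12] = (10001110010)·(00000000100) mod 2 = 0+0+0+0+0+0+0+0+0+0+0 mod 2 = 0
  c[13] = d·G[:,13] = (10001110010)·(00000000010) mod 2 = 0+0+0+0+0+0+0+0+0+1+0 mod 2 = 1
  c[14] = d·G[:,14] = (10001110010)·(00000000001) mod 2 = 0+0+0+0+0+0+0+0+0+0+0 mod 2 = 0
Codeword = 101100001110010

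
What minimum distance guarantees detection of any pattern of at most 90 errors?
Detecting e errors requires d_min ≥ e + 1 = 90 + 1 = 91.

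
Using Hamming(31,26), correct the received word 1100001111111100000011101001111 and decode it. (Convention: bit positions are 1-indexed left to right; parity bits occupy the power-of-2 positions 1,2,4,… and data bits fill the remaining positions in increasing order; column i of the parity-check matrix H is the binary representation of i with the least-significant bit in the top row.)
Syndrome s = H · r^T (mod 2), r = 1100001111111100000011101001111:
  s[0] = (1010101010101010101010101010101)·(1100001111111100000011101001111) mod 2 = 1+0+0+0+0+0+1+0+1+0+1+0+1+0+0+0+0+0+0+0+1+0+1+0+1+0+0+0+1+0+1 mod 2 = 0
  s[1] = (0110011001100110011001100110011)·(1100001111111100000011101001111) mod 2 = 0+1+0+0+0+0+1+0+0+1+1+0+0+1+0+0+0+0+0+0+0+1+1+0+0+0+0+0+0+1+1 mod 2 = 1
  s[2] = (0001111000011110000111100001111)·(1100001111111100000011101001111) mod 2 = 0+0+0+0+0+0+1+0+0+0+0+1+1+1+0+0+0+0+0+0+1+1+1+0+0+0+0+1+1+1+1 mod 2 = 1
  s[3] = (0000000111111110000000011111111)·(1100001111111100000011101001111) mod 2 = 0+0+0+0+0+0+0+1+1+1+1+1+1+1+0+0+0+0+0+0+0+0+0+0+1+0+0+1+1+1+1 mod 2 = 0
  s[4] = (0000000000000001111111111111111)·(1100001111111100000011101001111) mod 2 = 0+0+0+0+0+0+0+0+0+0+0+0+0+0+0+0+0+0+0+0+1+1+1+0+1+0+0+1+1+1+1 mod 2 = 0
Syndrome = 01100
Column 6 of H equals this syndrome → error at bit 6 (1-indexed).
Flip bit 6: 1100001111111100000011101001111 → 1100011111111100000011101001111
Extract data bits at positions {3,5,6,7,9,10,11,12,13,14,15,17,18,19,20,21,22,23,24,25,26,27,28,29,30,31}: 00111111110000011101001111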